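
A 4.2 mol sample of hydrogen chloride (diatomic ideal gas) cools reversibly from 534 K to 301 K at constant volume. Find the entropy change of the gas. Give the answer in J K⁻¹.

At constant volume, ΔS = nC_V ln(T₂/T₁) with C_V = 5R/2 = 20.79 J mol⁻¹ K⁻¹.
ΔS = 4.2 × 20.79 × ln(301/534) = -50 J/K.

ΔS = -50 J/K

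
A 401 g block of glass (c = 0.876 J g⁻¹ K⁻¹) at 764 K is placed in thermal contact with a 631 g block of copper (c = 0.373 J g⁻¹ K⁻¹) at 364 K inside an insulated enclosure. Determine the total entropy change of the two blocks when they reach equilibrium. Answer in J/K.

ΔS_total = 36.2 J/K

Energy balance: T_f = (m₁c₁T₁ + m₂c₂T₂)/(m₁c₁ + m₂c₂) = 603.52 K.
ΔS₁ = m₁c₁ ln(T_f/T₁) = 351.276 × ln(603.52/764) = -82.83 J/K.
ΔS₂ = m₂c₂ ln(T_f/T₂) = 235.363 × ln(603.52/364) = 119 J/K.
ΔS_total = -82.83 + 119 = 36.2 J/K.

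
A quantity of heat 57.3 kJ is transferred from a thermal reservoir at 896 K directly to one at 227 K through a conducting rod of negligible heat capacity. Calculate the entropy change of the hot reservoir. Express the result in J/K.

ΔS_hot = -64 J/K

The hot reservoir loses heat Q, so ΔS_hot = −Q/T_H = −57300/896 = -64 J/K.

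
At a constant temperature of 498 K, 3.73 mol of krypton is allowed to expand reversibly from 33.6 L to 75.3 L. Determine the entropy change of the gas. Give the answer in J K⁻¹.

For an isothermal ideal gas ΔS_gas = nR ln(V₂/V₁) = 3.73 × 8.314 × ln(75.3/33.6) = 25 J/K.

ΔS_gas = 25 J/K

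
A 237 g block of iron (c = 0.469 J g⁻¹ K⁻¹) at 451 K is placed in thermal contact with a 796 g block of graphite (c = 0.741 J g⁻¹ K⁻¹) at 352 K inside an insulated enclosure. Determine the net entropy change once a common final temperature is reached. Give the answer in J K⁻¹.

Energy balance: T_f = (m₁c₁T₁ + m₂c₂T₂)/(m₁c₁ + m₂c₂) = 367.7 K.
ΔS₁ = m₁c₁ ln(T_f/T₁) = 111.153 × ln(367.7/451) = -22.7 J/K.
ΔS₂ = m₂c₂ ln(T_f/T₂) = 589.836 × ln(367.7/352) = 25.74 J/K.
ΔS_total = -22.7 + 25.74 = 3.04 J/K.

ΔS_total = 3.04 J/K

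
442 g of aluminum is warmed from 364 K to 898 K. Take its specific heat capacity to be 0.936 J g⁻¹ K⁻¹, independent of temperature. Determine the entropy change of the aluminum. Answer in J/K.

ΔS = ∫dQ_rev/T = m c ln(T₂/T₁) = 442 × 0.936 × ln(898/364) = 374 J/K.

ΔS = 374 J/K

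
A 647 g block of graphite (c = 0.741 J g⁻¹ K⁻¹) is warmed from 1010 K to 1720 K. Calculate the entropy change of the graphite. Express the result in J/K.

ΔS = 255 J/K

ΔS = ∫dQ_rev/T = m c ln(T₂/T₁) = 647 × 0.741 × ln(1720/1010) = 255 J/K.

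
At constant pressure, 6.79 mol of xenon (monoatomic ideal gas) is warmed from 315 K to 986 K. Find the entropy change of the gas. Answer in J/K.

ΔS = 161 J/K

At constant pressure, ΔS = nC_p ln(T₂/T₁) with C_p = 5R/2 = 20.79 J mol⁻¹ K⁻¹.
ΔS = 6.79 × 20.79 × ln(986/315) = 161 J/K.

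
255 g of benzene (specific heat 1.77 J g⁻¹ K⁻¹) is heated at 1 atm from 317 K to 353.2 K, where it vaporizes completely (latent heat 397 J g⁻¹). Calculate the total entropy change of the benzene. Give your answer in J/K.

ΔS = 335 J/K

Warming step: ΔS₁ = m c ln(T_tr/T_i) = 255 × 1.77 × ln(353.2/317) = 48.81 J/K.
Phase change: ΔS₂ = +mL/T_tr = 255 × 397 / 353.2 = 286.6 J/K.
ΔS_total = (48.81) + (286.6) = 335 J/K.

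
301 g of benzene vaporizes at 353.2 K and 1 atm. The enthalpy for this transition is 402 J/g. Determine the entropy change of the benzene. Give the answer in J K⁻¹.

ΔS = 343 J/K

Heat absorbed by the substance: Q = mL = 301 × 402 = 121002 J.
At constant T, ΔS = Q_rev/T = 121002 / 353.2 = 343 J/K.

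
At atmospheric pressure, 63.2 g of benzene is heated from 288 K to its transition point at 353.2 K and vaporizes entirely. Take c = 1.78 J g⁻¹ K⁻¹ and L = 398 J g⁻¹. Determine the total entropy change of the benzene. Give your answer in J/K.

ΔS = 94.2 J/K

Warming step: ΔS₁ = m c ln(T_tr/T_i) = 63.2 × 1.78 × ln(353.2/288) = 22.96 J/K.
Phase change: ΔS₂ = +mL/T_tr = 63.2 × 398 / 353.2 = 71.22 J/K.
ΔS_total = (22.96) + (71.22) = 94.2 J/K.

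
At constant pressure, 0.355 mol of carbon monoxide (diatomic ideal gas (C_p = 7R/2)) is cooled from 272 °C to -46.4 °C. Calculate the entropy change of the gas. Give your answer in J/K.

ΔS = -9.06 J/K

In kelvin: T₁ = 545.15 K, T₂ = 226.75 K. At constant pressure, ΔS = nC_p ln(T₂/T₁) with C_p = 7R/2 = 29.1 J mol⁻¹ K⁻¹.
ΔS = 0.355 × 29.1 × ln(226.75/545.15) = -9.06 J/K.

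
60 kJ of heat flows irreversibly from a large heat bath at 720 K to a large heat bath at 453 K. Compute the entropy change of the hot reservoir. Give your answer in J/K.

ΔS_hot = -83.3 J/K

The hot reservoir loses heat Q, so ΔS_hot = −Q/T_H = −60000/720 = -83.3 J/K.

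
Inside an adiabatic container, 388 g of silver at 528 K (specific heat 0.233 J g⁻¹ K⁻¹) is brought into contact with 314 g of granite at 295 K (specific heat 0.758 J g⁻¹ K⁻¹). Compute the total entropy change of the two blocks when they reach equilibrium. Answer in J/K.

ΔS_total = 12 J/K

Energy balance: T_f = (m₁c₁T₁ + m₂c₂T₂)/(m₁c₁ + m₂c₂) = 359.14 K.
ΔS₁ = m₁c₁ ln(T_f/T₁) = 90.404 × ln(359.14/528) = -34.84 J/K.
ΔS₂ = m₂c₂ ln(T_f/T₂) = 238.012 × ln(359.14/295) = 46.82 J/K.
ΔS_total = -34.84 + 46.82 = 12 J/K.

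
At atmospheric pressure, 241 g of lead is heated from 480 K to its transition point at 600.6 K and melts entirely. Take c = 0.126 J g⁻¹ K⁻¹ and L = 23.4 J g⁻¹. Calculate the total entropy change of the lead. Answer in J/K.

ΔS = 16.2 J/K

Warming step: ΔS₁ = m c ln(T_tr/T_i) = 241 × 0.126 × ln(600.6/480) = 6.806 J/K.
Phase change: ΔS₂ = +mL/T_tr = 241 × 23.4 / 600.6 = 9.39 J/K.
ΔS_total = (6.806) + (9.39) = 16.2 J/K.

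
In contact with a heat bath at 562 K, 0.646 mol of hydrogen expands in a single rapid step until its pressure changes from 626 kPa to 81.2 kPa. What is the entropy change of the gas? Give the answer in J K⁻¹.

ΔS_gas = 11 J/K

Entropy is a state function, so ΔS_gas depends only on the end states.
For an isothermal ideal gas ΔS_gas = nR ln(P₁/P₂) = 0.646 × 8.314 × ln(626/81.2) = 11 J/K.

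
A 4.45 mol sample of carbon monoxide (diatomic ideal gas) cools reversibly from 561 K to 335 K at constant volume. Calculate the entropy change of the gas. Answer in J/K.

At constant volume, ΔS = nC_V ln(T₂/T₁) with C_V = 5R/2 = 20.79 J mol⁻¹ K⁻¹.
ΔS = 4.45 × 20.79 × ln(335/561) = -47.7 J/K.

ΔS = -47.7 J/K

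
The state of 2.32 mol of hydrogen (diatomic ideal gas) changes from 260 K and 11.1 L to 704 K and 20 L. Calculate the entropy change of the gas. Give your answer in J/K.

Entropy is a state function: ΔS = nC_V ln(T₂/T₁) + nR ln(V₂/V₁), with C_V = 5R/2 = 20.79 J mol⁻¹ K⁻¹ for a diatomic ideal gas.
ΔS = 2.32 × [20.79 × ln(704/260) + 8.314 × ln(20/11.1)] = 59.4 J/K.

ΔS = 59.4 J/K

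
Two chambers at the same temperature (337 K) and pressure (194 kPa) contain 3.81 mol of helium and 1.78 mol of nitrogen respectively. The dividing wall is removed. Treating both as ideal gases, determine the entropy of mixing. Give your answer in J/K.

ΔS_mix = 29.1 J/K

Mole fractions: x_A = 3.81/5.59 = 0.682, x_B = 0.318.
ΔS_mix = −R(n_A ln x_A + n_B ln x_B) = −8.314 × (3.81 ln 0.682 + 1.78 ln 0.318) = 29.1 J/K.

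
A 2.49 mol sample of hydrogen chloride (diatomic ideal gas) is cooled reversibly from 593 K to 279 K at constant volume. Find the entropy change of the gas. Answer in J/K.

ΔS = -39 J/K

At constant volume, ΔS = nC_V ln(T₂/T₁) with C_V = 5R/2 = 20.79 J mol⁻¹ K⁻¹.
ΔS = 2.49 × 20.79 × ln(279/593) = -39 J/K.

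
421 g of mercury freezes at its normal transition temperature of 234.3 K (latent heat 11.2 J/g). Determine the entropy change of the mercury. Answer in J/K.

ΔS = -20.1 J/K

Heat released by the substance: Q = −mL = −421 × 11.2 = −4715.2 J.
At constant T, ΔS = Q_rev/T = −4715.2 / 234.3 = -20.1 J/K.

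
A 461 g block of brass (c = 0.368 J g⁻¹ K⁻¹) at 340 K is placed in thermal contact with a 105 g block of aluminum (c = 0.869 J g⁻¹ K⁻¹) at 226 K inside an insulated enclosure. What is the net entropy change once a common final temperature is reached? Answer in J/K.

ΔS_total = 4.72 J/K

Energy balance: T_f = (m₁c₁T₁ + m₂c₂T₂)/(m₁c₁ + m₂c₂) = 300.13 K.
ΔS₁ = m₁c₁ ln(T_f/T₁) = 169.648 × ln(300.13/340) = -21.16 J/K.
ΔS₂ = m₂c₂ ln(T_f/T₂) = 91.245 × ln(300.13/226) = 25.88 J/K.
ΔS_total = -21.16 + 25.88 = 4.72 J/K.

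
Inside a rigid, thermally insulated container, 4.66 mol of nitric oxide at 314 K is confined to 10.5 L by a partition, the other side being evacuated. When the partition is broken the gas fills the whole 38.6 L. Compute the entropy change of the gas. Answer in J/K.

ΔS_gas = 50.4 J/K

No heat is exchanged and no work is done, so the ideal-gas temperature stays constant.
Entropy is a state function; using a reversible isothermal path, ΔS_gas = nR ln(V₂/V₁) = 4.66 × 8.314 × ln(38.6/10.5) = 50.4 J/K.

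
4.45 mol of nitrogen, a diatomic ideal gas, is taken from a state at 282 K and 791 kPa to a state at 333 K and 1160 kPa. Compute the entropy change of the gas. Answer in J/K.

ΔS = 7.36 J/K

ΔS = nC_p ln(T₂/T₁) − nR ln(P₂/P₁), with C_p = 7R/2 = 29.1 J mol⁻¹ K⁻¹ for a diatomic ideal gas.
ΔS = 4.45 × [29.1 × ln(333/282) − 8.314 × ln(1160/791)] = 7.36 J/K.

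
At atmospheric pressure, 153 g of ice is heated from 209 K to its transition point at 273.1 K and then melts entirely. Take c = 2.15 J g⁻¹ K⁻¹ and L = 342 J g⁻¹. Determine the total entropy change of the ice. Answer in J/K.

ΔS = 280 J/K

Warming step: ΔS₁ = m c ln(T_tr/T_i) = 153 × 2.15 × ln(273.1/209) = 88 J/K.
Phase change: ΔS₂ = +mL/T_tr = 153 × 342 / 273.1 = 191.6 J/K.
ΔS_total = (88) + (191.6) = 280 J/K.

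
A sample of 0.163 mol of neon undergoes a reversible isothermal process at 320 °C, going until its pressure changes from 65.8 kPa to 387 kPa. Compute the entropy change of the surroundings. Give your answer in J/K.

ΔS_surr = 2.4 J/K

For an isothermal ideal gas ΔS_gas = nR ln(P₁/P₂) = 0.163 × 8.314 × ln(65.8/387) = -2.4 J/K.
The process is reversible, so ΔS_surr = −ΔS_gas = 2.4 J/K and ΔS_universe = 0.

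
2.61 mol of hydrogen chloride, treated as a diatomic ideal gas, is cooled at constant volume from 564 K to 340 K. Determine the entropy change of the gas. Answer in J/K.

At constant volume, ΔS = nC_V ln(T₂/T₁) with C_V = 5R/2 = 20.79 J mol⁻¹ K⁻¹.
ΔS = 2.61 × 20.79 × ln(340/564) = -27.5 J/K.

ΔS = -27.5 J/K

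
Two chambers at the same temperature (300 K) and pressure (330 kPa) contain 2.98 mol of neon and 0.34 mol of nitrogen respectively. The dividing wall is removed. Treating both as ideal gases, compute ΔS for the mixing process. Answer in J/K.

ΔS_mix = 9.12 J/K

Mole fractions: x_A = 2.98/3.32 = 0.898, x_B = 0.102.
ΔS_mix = −R(n_A ln x_A + n_B ln x_B) = −8.314 × (2.98 ln 0.898 + 0.34 ln 0.102) = 9.12 J/K.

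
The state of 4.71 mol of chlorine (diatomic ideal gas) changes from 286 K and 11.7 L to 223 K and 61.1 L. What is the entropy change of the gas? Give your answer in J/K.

Entropy is a state function: ΔS = nC_V ln(T₂/T₁) + nR ln(V₂/V₁), with C_V = 5R/2 = 20.79 J mol⁻¹ K⁻¹ for a diatomic ideal gas.
ΔS = 4.71 × [20.79 × ln(223/286) + 8.314 × ln(61.1/11.7)] = 40.4 J/K.

ΔS = 40.4 J/K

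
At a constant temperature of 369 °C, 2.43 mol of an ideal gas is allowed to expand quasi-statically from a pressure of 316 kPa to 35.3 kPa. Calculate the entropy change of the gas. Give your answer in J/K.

ΔS_gas = 44.3 J/K

For an isothermal ideal gas ΔS_gas = nR ln(P₁/P₂) = 2.43 × 8.314 × ln(316/35.3) = 44.3 J/K.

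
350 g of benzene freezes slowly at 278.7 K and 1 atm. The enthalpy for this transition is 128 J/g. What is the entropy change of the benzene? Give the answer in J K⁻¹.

Heat released by the substance: Q = −mL = −350 × 128 = −44800 J.
At constant T, ΔS = Q_rev/T = −44800 / 278.7 = -161 J/K.

ΔS = -161 J/K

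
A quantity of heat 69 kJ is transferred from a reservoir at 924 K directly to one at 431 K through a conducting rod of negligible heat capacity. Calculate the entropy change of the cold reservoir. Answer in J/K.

The cold reservoir gains heat Q, so ΔS_cold = +Q/T_C = 69000/431 = 160 J/K.

ΔS_cold = 160 J/K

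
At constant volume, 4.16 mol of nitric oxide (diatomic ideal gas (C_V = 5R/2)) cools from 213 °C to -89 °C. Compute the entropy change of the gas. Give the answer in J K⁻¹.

In kelvin: T₁ = 486.15 K, T₂ = 184.15 K. At constant volume, ΔS = nC_V ln(T₂/T₁) with C_V = 5R/2 = 20.79 J mol⁻¹ K⁻¹.
ΔS = 4.16 × 20.79 × ln(184.15/486.15) = -83.9 J/K.

ΔS = -83.9 J/K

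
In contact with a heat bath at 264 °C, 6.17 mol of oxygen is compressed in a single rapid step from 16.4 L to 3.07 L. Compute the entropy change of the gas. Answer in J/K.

ΔS_gas = -86 J/K

Entropy is a state function, so ΔS_gas depends only on the end states.
For an isothermal ideal gas ΔS_gas = nR ln(V₂/V₁) = 6.17 × 8.314 × ln(3.07/16.4) = -86 J/K.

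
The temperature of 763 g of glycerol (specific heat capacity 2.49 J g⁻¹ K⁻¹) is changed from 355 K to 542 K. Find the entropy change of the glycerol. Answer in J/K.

ΔS = ∫dQ_rev/T = m c ln(T₂/T₁) = 763 × 2.49 × ln(542/355) = 804 J/K.

ΔS = 804 J/K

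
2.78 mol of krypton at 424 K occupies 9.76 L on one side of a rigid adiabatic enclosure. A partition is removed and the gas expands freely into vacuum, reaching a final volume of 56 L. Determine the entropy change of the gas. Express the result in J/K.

ΔS_gas = 40.4 J/K

For an ideal gas in free expansion Q = 0 and W = 0, so T is unchanged.
Entropy is a state function; using a reversible isothermal path, ΔS_gas = nR ln(V₂/V₁) = 2.78 × 8.314 × ln(56/9.76) = 40.4 J/K.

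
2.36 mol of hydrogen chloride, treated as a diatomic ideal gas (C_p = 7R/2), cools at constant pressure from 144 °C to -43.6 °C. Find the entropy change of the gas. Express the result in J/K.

ΔS = -41 J/K

In kelvin: T₁ = 417.15 K, T₂ = 229.55 K. At constant pressure, ΔS = nC_p ln(T₂/T₁) with C_p = 7R/2 = 29.1 J mol⁻¹ K⁻¹.
ΔS = 2.36 × 29.1 × ln(229.55/417.15) = -41 J/K.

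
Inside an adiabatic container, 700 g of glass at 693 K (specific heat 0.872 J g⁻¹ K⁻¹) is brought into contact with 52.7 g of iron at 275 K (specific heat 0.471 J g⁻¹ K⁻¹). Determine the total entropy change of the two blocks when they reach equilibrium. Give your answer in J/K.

Energy balance: T_f = (m₁c₁T₁ + m₂c₂T₂)/(m₁c₁ + m₂c₂) = 676.67 K.
ΔS₁ = m₁c₁ ln(T_f/T₁) = 610.4 × ln(676.67/693) = -14.56 J/K.
ΔS₂ = m₂c₂ ln(T_f/T₂) = 24.8217 × ln(676.67/275) = 22.35 J/K.
ΔS_total = -14.56 + 22.35 = 7.79 J/K.

ΔS_total = 7.79 J/K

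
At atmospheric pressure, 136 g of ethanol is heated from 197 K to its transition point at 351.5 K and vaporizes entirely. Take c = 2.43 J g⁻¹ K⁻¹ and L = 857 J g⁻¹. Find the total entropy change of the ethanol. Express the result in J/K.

Warming step: ΔS₁ = m c ln(T_tr/T_i) = 136 × 2.43 × ln(351.5/197) = 191.3 J/K.
Phase change: ΔS₂ = +mL/T_tr = 136 × 857 / 351.5 = 331.6 J/K.
ΔS_total = (191.3) + (331.6) = 523 J/K.

ΔS = 523 J/K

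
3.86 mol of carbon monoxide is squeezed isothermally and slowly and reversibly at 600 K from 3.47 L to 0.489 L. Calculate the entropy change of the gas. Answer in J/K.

ΔS_gas = -62.9 J/K

For an isothermal ideal gas ΔS_gas = nR ln(V₂/V₁) = 3.86 × 8.314 × ln(0.489/3.47) = -62.9 J/K.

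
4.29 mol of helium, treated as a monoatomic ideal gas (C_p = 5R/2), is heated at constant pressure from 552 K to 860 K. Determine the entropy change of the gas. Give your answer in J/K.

ΔS = 39.5 J/K

At constant pressure, ΔS = nC_p ln(T₂/T₁) with C_p = 5R/2 = 20.79 J mol⁻¹ K⁻¹.
ΔS = 4.29 × 20.79 × ln(860/552) = 39.5 J/K.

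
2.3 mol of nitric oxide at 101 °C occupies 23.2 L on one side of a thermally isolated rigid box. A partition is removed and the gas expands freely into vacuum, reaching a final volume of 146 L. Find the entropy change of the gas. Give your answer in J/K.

For an ideal gas in free expansion Q = 0 and W = 0, so T is unchanged.
Entropy is a state function; using a reversible isothermal path, ΔS_gas = nR ln(V₂/V₁) = 2.3 × 8.314 × ln(146/23.2) = 35.2 J/K.

ΔS_gas = 35.2 J/K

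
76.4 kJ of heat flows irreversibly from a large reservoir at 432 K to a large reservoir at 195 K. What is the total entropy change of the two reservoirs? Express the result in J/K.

ΔS_total = 215 J/K

ΔS_hot = −Q/T_H = −76400/432 = -176.9 J/K and ΔS_cold = +Q/T_C = 76400/195 = 391.8 J/K.
ΔS_total = -176.9 + 391.8 = 215 J/K, positive as the second law requires.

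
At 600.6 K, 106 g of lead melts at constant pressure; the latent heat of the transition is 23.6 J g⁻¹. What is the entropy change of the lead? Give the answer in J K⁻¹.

ΔS = 4.17 J/K

Heat absorbed by the substance: Q = mL = 106 × 23.6 = 2501.6 J.
At constant T, ΔS = Q_rev/T = 2501.6 / 600.6 = 4.17 J/K.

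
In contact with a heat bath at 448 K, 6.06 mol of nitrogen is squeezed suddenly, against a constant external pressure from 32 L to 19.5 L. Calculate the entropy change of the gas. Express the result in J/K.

Entropy is a state function, so ΔS_gas depends only on the end states.
For an isothermal ideal gas ΔS_gas = nR ln(V₂/V₁) = 6.06 × 8.314 × ln(19.5/32) = -25 J/K.

ΔS_gas = -25 J/K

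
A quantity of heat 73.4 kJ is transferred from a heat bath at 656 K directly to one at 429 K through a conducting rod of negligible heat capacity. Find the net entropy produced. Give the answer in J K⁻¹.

ΔS_total = 59.2 J/K

ΔS_hot = −Q/T_H = −73400/656 = -111.9 J/K and ΔS_cold = +Q/T_C = 73400/429 = 171.1 J/K.
ΔS_total = -111.9 + 171.1 = 59.2 J/K, positive as the second law requires.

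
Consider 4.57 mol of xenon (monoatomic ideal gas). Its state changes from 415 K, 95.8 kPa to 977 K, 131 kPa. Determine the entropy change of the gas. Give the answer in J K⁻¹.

ΔS = nC_p ln(T₂/T₁) − nR ln(P₂/P₁), with C_p = 5R/2 = 20.79 J mol⁻¹ K⁻¹ for a monoatomic ideal gas.
ΔS = 4.57 × [20.79 × ln(977/415) − 8.314 × ln(131/95.8)] = 69.4 J/K.

ΔS = 69.4 J/K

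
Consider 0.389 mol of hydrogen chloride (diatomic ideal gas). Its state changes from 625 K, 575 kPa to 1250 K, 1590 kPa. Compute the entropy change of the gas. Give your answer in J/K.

ΔS = 4.56 J/K

ΔS = nC_p ln(T₂/T₁) − nR ln(P₂/P₁), with C_p = 7R/2 = 29.1 J mol⁻¹ K⁻¹ for a diatomic ideal gas.
ΔS = 0.389 × [29.1 × ln(1250/625) − 8.314 × ln(1590/575)] = 4.56 J/K.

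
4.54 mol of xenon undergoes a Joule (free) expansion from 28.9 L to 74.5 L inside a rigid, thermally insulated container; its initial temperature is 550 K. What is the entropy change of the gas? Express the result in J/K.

ΔS_gas = 35.7 J/K

No heat is exchanged and no work is done, so the ideal-gas temperature stays constant.
Entropy is a state function; using a reversible isothermal path, ΔS_gas = nR ln(V₂/V₁) = 4.54 × 8.314 × ln(74.5/28.9) = 35.7 J/K.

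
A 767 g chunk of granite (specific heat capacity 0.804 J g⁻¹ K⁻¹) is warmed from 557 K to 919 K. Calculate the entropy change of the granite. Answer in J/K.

ΔS = ∫dQ_rev/T = m c ln(T₂/T₁) = 767 × 0.804 × ln(919/557) = 309 J/K.

ΔS = 309 J/K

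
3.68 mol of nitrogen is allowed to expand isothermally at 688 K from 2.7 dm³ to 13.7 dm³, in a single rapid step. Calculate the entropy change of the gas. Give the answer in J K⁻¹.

Entropy is a state function, so ΔS_gas depends only on the end states.
For an isothermal ideal gas ΔS_gas = nR ln(V₂/V₁) = 3.68 × 8.314 × ln(13.7/2.7) = 49.7 J/K.

ΔS_gas = 49.7 J/K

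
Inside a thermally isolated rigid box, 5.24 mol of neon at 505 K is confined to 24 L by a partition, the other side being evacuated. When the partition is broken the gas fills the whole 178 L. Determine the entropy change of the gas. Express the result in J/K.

For an ideal gas in free expansion Q = 0 and W = 0, so T is unchanged.
Entropy is a state function; using a reversible isothermal path, ΔS_gas = nR ln(V₂/V₁) = 5.24 × 8.314 × ln(178/24) = 87.3 J/K.

ΔS_gas = 87.3 J/K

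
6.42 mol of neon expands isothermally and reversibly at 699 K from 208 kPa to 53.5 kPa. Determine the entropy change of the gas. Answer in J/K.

ΔS_gas = 72.5 J/K

For an isothermal ideal gas ΔS_gas = nR ln(P₁/P₂) = 6.42 × 8.314 × ln(208/53.5) = 72.5 J/K.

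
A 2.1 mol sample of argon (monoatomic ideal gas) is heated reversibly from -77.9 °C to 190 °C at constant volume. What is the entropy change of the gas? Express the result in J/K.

In kelvin: T₁ = 195.25 K, T₂ = 463.15 K. At constant volume, ΔS = nC_V ln(T₂/T₁) with C_V = 3R/2 = 12.47 J mol⁻¹ K⁻¹.
ΔS = 2.1 × 12.47 × ln(463.15/195.25) = 22.6 J/K.

ΔS = 22.6 J/K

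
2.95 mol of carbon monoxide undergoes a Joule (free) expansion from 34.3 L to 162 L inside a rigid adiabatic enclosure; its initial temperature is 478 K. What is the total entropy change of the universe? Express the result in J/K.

ΔS_universe = 38.1 J/K

For an ideal gas in free expansion Q = 0 and W = 0, so T is unchanged.
Entropy is a state function; using a reversible isothermal path, ΔS_gas = nR ln(V₂/V₁) = 2.95 × 8.314 × ln(162/34.3) = 38.1 J/K.
The insulated surroundings exchange no heat, so ΔS_surr = 0 and ΔS_universe = ΔS_gas.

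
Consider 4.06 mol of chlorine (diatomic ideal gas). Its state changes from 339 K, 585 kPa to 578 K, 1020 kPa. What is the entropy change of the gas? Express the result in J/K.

ΔS = 44.3 J/K

ΔS = nC_p ln(T₂/T₁) − nR ln(P₂/P₁), with C_p = 7R/2 = 29.1 J mol⁻¹ K⁻¹ for a diatomic ideal gas.
ΔS = 4.06 × [29.1 × ln(578/339) − 8.314 × ln(1020/585)] = 44.3 J/K.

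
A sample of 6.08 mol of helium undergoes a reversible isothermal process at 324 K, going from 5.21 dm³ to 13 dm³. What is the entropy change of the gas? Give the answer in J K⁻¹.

For an isothermal ideal gas ΔS_gas = nR ln(V₂/V₁) = 6.08 × 8.314 × ln(13/5.21) = 46.2 J/K.

ΔS_gas = 46.2 J/K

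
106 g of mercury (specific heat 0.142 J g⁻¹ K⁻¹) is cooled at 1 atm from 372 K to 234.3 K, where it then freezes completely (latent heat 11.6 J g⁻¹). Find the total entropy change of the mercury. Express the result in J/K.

ΔS = -12.2 J/K

Cooling step: ΔS₁ = m c ln(T_tr/T_i) = 106 × 0.142 × ln(234.3/372) = -6.958 J/K.
Phase change: ΔS₂ = −mL/T_tr = −106 × 11.6 / 234.3 = -5.248 J/K.
ΔS_total = (-6.958) + (-5.248) = -12.2 J/K.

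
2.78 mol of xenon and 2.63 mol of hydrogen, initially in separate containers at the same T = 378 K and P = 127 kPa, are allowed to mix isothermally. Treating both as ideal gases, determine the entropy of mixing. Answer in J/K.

Mole fractions: x_A = 2.78/5.41 = 0.514, x_B = 0.486.
ΔS_mix = −R(n_A ln x_A + n_B ln x_B) = −8.314 × (2.78 ln 0.514 + 2.63 ln 0.486) = 31.2 J/K.

ΔS_mix = 31.2 J/K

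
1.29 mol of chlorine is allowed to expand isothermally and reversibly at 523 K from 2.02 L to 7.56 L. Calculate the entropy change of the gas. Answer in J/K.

For an isothermal ideal gas ΔS_gas = nR ln(V₂/V₁) = 1.29 × 8.314 × ln(7.56/2.02) = 14.2 J/K.

ΔS_gas = 14.2 J/K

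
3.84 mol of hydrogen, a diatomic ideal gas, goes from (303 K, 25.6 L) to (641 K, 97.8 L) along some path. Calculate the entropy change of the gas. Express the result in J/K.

Entropy is a state function: ΔS = nC_V ln(T₂/T₁) + nR ln(V₂/V₁), with C_V = 5R/2 = 20.79 J mol⁻¹ K⁻¹ for a diatomic ideal gas.
ΔS = 3.84 × [20.79 × ln(641/303) + 8.314 × ln(97.8/25.6)] = 103 J/K.

ΔS = 103 J/K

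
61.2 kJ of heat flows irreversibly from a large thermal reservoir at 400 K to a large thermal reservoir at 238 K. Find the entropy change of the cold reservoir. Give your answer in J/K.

ΔS_cold = 257 J/K

The cold reservoir gains heat Q, so ΔS_cold = +Q/T_C = 61200/238 = 257 J/K.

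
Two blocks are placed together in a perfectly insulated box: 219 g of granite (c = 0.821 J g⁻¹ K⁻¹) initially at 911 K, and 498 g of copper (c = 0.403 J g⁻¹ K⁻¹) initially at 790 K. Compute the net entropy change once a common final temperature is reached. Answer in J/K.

Energy balance: T_f = (m₁c₁T₁ + m₂c₂T₂)/(m₁c₁ + m₂c₂) = 847.18 K.
ΔS₁ = m₁c₁ ln(T_f/T₁) = 179.799 × ln(847.18/911) = -13.059 J/K.
ΔS₂ = m₂c₂ ln(T_f/T₂) = 200.694 × ln(847.18/790) = 14.024 J/K.
ΔS_total = -13.059 + 14.024 = 0.965 J/K.

ΔS_total = 0.965 J/K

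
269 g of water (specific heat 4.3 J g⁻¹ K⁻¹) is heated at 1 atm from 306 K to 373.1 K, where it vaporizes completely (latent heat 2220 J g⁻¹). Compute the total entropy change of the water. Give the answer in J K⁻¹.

Warming step: ΔS₁ = m c ln(T_tr/T_i) = 269 × 4.3 × ln(373.1/306) = 229.3 J/K.
Phase change: ΔS₂ = +mL/T_tr = 269 × 2220 / 373.1 = 1601 J/K.
ΔS_total = (229.3) + (1601) = 1830 J/K.

ΔS = 1830 J/K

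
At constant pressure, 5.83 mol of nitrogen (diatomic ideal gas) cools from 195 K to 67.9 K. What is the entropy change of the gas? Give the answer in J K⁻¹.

ΔS = -179 J/K

At constant pressure, ΔS = nC_p ln(T₂/T₁) with C_p = 7R/2 = 29.1 J mol⁻¹ K⁻¹.
ΔS = 5.83 × 29.1 × ln(67.9/195) = -179 J/K.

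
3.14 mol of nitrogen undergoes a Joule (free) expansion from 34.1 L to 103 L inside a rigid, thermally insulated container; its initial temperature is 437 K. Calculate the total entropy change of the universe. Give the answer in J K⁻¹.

ΔS_universe = 28.9 J/K

No heat is exchanged and no work is done, so the ideal-gas temperature stays constant.
Entropy is a state function; using a reversible isothermal path, ΔS_gas = nR ln(V₂/V₁) = 3.14 × 8.314 × ln(103/34.1) = 28.9 J/K.
The insulated surroundings exchange no heat, so ΔS_surr = 0 and ΔS_universe = ΔS_gas.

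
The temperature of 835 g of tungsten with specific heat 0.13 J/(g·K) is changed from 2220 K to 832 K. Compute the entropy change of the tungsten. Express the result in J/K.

ΔS = -107 J/K

ΔS = ∫dQ_rev/T = m c ln(T₂/T₁) = 835 × 0.13 × ln(832/2220) = -107 J/K.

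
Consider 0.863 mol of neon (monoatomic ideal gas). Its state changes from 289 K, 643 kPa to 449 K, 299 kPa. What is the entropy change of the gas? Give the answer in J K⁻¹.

ΔS = 13.4 J/K

ΔS = nC_p ln(T₂/T₁) − nR ln(P₂/P₁), with C_p = 5R/2 = 20.79 J mol⁻¹ K⁻¹ for a monoatomic ideal gas.
ΔS = 0.863 × [20.79 × ln(449/289) − 8.314 × ln(299/643)] = 13.4 J/K.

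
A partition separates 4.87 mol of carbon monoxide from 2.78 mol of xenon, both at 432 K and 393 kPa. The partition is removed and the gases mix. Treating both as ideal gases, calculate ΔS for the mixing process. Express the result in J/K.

ΔS_mix = 41.7 J/K

Mole fractions: x_A = 4.87/7.65 = 0.637, x_B = 0.363.
ΔS_mix = −R(n_A ln x_A + n_B ln x_B) = −8.314 × (4.87 ln 0.637 + 2.78 ln 0.363) = 41.7 J/K.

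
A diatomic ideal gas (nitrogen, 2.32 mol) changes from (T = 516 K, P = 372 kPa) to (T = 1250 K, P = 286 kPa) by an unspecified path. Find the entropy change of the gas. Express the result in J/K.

ΔS = nC_p ln(T₂/T₁) − nR ln(P₂/P₁), with C_p = 7R/2 = 29.1 J mol⁻¹ K⁻¹ for a diatomic ideal gas.
ΔS = 2.32 × [29.1 × ln(1250/516) − 8.314 × ln(286/372)] = 64.8 J/K.

ΔS = 64.8 J/K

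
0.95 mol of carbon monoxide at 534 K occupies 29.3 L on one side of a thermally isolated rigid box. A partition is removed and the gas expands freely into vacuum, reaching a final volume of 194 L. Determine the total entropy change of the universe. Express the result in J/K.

ΔS_universe = 14.9 J/K

For an ideal gas in free expansion Q = 0 and W = 0, so T is unchanged.
Entropy is a state function; using a reversible isothermal path, ΔS_gas = nR ln(V₂/V₁) = 0.95 × 8.314 × ln(194/29.3) = 14.9 J/K.
The insulated surroundings exchange no heat, so ΔS_surr = 0 and ΔS_universe = ΔS_gas.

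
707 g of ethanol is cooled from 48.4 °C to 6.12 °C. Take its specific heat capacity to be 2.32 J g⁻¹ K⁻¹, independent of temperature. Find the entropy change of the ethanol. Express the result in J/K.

ΔS = -231 J/K

In kelvin: T₁ = 321.55 K, T₂ = 279.27 K. ΔS = ∫dQ_rev/T = m c ln(T₂/T₁) = 707 × 2.32 × ln(279.27/321.55) = -231 J/K.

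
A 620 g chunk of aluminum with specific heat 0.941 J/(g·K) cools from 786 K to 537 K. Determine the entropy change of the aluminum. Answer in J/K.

ΔS = -222 J/K

ΔS = ∫dQ_rev/T = m c ln(T₂/T₁) = 620 × 0.941 × ln(537/786) = -222 J/K.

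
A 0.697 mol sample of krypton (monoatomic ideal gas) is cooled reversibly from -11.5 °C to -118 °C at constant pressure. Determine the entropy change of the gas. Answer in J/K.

ΔS = -7.57 J/K

In kelvin: T₁ = 261.65 K, T₂ = 155.15 K. At constant pressure, ΔS = nC_p ln(T₂/T₁) with C_p = 5R/2 = 20.79 J mol⁻¹ K⁻¹.
ΔS = 0.697 × 20.79 × ln(155.15/261.65) = -7.57 J/K.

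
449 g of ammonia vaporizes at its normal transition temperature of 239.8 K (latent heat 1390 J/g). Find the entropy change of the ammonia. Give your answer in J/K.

ΔS = 2600 J/K

Heat absorbed by the substance: Q = mL = 449 × 1390 = 624110 J.
At constant T, ΔS = Q_rev/T = 624110 / 239.8 = 2600 J/K.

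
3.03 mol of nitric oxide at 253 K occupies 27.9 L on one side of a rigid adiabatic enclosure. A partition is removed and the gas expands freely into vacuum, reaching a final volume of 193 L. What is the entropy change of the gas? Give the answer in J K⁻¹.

ΔS_gas = 48.7 J/K

No heat is exchanged and no work is done, so the ideal-gas temperature stays constant.
Entropy is a state function; using a reversible isothermal path, ΔS_gas = nR ln(V₂/V₁) = 3.03 × 8.314 × ln(193/27.9) = 48.7 J/K.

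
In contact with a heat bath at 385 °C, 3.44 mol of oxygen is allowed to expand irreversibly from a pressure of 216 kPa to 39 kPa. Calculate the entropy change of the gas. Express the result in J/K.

Entropy is a state function, so ΔS_gas depends only on the end states.
For an isothermal ideal gas ΔS_gas = nR ln(P₁/P₂) = 3.44 × 8.314 × ln(216/39) = 49 J/K.

ΔS_gas = 49 J/K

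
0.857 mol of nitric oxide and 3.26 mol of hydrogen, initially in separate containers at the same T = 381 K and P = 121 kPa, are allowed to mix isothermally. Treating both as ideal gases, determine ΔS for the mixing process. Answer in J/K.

Mole fractions: x_A = 0.857/4.12 = 0.208, x_B = 0.792.
ΔS_mix = −R(n_A ln x_A + n_B ln x_B) = −8.314 × (0.857 ln 0.208 + 3.26 ln 0.792) = 17.5 J/K.

ΔS_mix = 17.5 J/K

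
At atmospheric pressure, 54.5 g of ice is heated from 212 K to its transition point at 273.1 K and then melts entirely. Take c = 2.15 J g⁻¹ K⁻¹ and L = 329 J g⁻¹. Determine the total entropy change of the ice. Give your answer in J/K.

ΔS = 95.3 J/K

Warming step: ΔS₁ = m c ln(T_tr/T_i) = 54.5 × 2.15 × ln(273.1/212) = 29.67 J/K.
Phase change: ΔS₂ = +mL/T_tr = 54.5 × 329 / 273.1 = 65.66 J/K.
ΔS_total = (29.67) + (65.66) = 95.3 J/K.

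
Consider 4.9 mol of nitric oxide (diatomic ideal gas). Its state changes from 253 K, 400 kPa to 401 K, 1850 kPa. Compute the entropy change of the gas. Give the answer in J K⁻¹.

ΔS = 3.28 J/K

ΔS = nC_p ln(T₂/T₁) − nR ln(P₂/P₁), with C_p = 7R/2 = 29.1 J mol⁻¹ K⁻¹ for a diatomic ideal gas.
ΔS = 4.9 × [29.1 × ln(401/253) − 8.314 × ln(1850/400)] = 3.28 J/K.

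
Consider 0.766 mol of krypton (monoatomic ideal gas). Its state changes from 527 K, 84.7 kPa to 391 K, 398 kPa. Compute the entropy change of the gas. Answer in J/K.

ΔS = -14.6 J/K

ΔS = nC_p ln(T₂/T₁) − nR ln(P₂/P₁), with C_p = 5R/2 = 20.79 J mol⁻¹ K⁻¹ for a monoatomic ideal gas.
ΔS = 0.766 × [20.79 × ln(391/527) − 8.314 × ln(398/84.7)] = -14.6 J/K.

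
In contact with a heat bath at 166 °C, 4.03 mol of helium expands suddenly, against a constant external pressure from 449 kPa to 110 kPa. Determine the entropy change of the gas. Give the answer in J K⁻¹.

ΔS_gas = 47.1 J/K

Entropy is a state function, so ΔS_gas depends only on the end states.
For an isothermal ideal gas ΔS_gas = nR ln(P₁/P₂) = 4.03 × 8.314 × ln(449/110) = 47.1 J/K.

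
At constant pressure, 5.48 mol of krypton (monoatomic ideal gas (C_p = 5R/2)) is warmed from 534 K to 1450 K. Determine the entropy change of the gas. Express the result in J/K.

At constant pressure, ΔS = nC_p ln(T₂/T₁) with C_p = 5R/2 = 20.79 J mol⁻¹ K⁻¹.
ΔS = 5.48 × 20.79 × ln(1450/534) = 114 J/K.

ΔS = 114 J/K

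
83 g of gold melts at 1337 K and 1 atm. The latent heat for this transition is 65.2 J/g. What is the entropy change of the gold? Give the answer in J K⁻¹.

Heat absorbed by the substance: Q = mL = 83 × 65.2 = 5411.6 J.
At constant T, ΔS = Q_rev/T = 5411.6 / 1337 = 4.05 J/K.

ΔS = 4.05 J/K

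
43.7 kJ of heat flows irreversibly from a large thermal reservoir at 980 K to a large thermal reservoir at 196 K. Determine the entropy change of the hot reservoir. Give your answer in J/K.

The hot reservoir loses heat Q, so ΔS_hot = −Q/T_H = −43700/980 = -44.6 J/K.

ΔS_hot = -44.6 J/K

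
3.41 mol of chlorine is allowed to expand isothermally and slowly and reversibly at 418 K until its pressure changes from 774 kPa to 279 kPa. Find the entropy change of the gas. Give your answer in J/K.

ΔS_gas = 28.9 J/K

For an isothermal ideal gas ΔS_gas = nR ln(P₁/P₂) = 3.41 × 8.314 × ln(774/279) = 28.9 J/K.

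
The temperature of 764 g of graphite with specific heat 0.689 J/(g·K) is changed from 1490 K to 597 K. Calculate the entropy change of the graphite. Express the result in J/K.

ΔS = -481 J/K

ΔS = ∫dQ_rev/T = m c ln(T₂/T₁) = 764 × 0.689 × ln(597/1490) = -481 J/K.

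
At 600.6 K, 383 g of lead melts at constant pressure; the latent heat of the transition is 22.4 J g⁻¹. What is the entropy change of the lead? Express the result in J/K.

Heat absorbed by the substance: Q = mL = 383 × 22.4 = 8579.2 J.
At constant T, ΔS = Q_rev/T = 8579.2 / 600.6 = 14.3 J/K.

ΔS = 14.3 J/K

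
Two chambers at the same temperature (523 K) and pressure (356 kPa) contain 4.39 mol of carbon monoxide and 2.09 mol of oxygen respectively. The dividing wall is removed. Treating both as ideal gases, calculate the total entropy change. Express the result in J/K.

Mole fractions: x_A = 4.39/6.48 = 0.677, x_B = 0.323.
ΔS_mix = −R(n_A ln x_A + n_B ln x_B) = −8.314 × (4.39 ln 0.677 + 2.09 ln 0.323) = 33.9 J/K.

ΔS_mix = 33.9 J/K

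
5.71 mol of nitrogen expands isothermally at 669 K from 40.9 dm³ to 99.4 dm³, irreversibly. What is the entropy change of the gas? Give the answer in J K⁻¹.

Entropy is a state function, so ΔS_gas depends only on the end states.
For an isothermal ideal gas ΔS_gas = nR ln(V₂/V₁) = 5.71 × 8.314 × ln(99.4/40.9) = 42.2 J/K.

ΔS_gas = 42.2 J/K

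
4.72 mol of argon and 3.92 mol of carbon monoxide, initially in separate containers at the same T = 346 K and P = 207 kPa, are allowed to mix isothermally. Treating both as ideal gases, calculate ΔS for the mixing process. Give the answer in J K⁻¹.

Mole fractions: x_A = 4.72/8.64 = 0.546, x_B = 0.454.
ΔS_mix = −R(n_A ln x_A + n_B ln x_B) = −8.314 × (4.72 ln 0.546 + 3.92 ln 0.454) = 49.5 J/K.

ΔS_mix = 49.5 J/K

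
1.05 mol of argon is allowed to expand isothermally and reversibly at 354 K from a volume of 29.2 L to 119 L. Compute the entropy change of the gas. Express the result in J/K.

ΔS_gas = 12.3 J/K

For an isothermal ideal gas ΔS_gas = nR ln(V₂/V₁) = 1.05 × 8.314 × ln(119/29.2) = 12.3 J/K.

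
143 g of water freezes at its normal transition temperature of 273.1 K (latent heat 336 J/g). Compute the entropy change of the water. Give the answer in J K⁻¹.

ΔS = -176 J/K

Heat released by the substance: Q = −mL = −143 × 336 = −48048 J.
At constant T, ΔS = Q_rev/T = −48048 / 273.1 = -176 J/K.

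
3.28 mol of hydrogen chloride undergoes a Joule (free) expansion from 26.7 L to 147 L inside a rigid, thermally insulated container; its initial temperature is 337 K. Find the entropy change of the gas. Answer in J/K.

No heat is exchanged and no work is done, so the ideal-gas temperature stays constant.
Entropy is a state function; using a reversible isothermal path, ΔS_gas = nR ln(V₂/V₁) = 3.28 × 8.314 × ln(147/26.7) = 46.5 J/K.

ΔS_gas = 46.5 J/K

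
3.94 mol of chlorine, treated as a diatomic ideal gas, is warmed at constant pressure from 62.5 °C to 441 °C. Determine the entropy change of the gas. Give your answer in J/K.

In kelvin: T₁ = 335.65 K, T₂ = 714.15 K. At constant pressure, ΔS = nC_p ln(T₂/T₁) with C_p = 7R/2 = 29.1 J mol⁻¹ K⁻¹.
ΔS = 3.94 × 29.1 × ln(714.15/335.65) = 86.6 J/K.

ΔS = 86.6 J/K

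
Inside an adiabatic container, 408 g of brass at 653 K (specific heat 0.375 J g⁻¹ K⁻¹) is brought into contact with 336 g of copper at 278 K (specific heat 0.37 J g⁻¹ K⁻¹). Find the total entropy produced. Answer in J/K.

Energy balance: T_f = (m₁c₁T₁ + m₂c₂T₂)/(m₁c₁ + m₂c₂) = 484.89 K.
ΔS₁ = m₁c₁ ln(T_f/T₁) = 153 × ln(484.89/653) = -45.54 J/K.
ΔS₂ = m₂c₂ ln(T_f/T₂) = 124.32 × ln(484.89/278) = 69.16 J/K.
ΔS_total = -45.54 + 69.16 = 23.6 J/K.

ΔS_total = 23.6 J/K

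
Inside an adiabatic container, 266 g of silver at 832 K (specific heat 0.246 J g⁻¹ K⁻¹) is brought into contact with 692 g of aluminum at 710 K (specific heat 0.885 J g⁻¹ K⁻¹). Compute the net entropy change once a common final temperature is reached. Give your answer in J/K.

ΔS_total = 0.776 J/K

Energy balance: T_f = (m₁c₁T₁ + m₂c₂T₂)/(m₁c₁ + m₂c₂) = 721.78 K.
ΔS₁ = m₁c₁ ln(T_f/T₁) = 65.436 × ln(721.78/832) = -9.29951 J/K.
ΔS₂ = m₂c₂ ln(T_f/T₂) = 612.42 × ln(721.78/710) = 10.0752 J/K.
ΔS_total = -9.29951 + 10.0752 = 0.776 J/K.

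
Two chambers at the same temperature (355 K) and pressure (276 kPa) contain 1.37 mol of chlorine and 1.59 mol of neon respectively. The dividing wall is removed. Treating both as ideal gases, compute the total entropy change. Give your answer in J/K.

Mole fractions: x_A = 1.37/2.96 = 0.463, x_B = 0.537.
ΔS_mix = −R(n_A ln x_A + n_B ln x_B) = −8.314 × (1.37 ln 0.463 + 1.59 ln 0.537) = 17 J/K.

ΔS_mix = 17 J/K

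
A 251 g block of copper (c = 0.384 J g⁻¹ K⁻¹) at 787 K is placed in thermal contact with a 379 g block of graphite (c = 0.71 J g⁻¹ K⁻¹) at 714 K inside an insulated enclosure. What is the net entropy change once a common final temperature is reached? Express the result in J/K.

ΔS_total = 0.341 J/K

Energy balance: T_f = (m₁c₁T₁ + m₂c₂T₂)/(m₁c₁ + m₂c₂) = 733.25 K.
ΔS₁ = m₁c₁ ln(T_f/T₁) = 96.384 × ln(733.25/787) = -6.818 J/K.
ΔS₂ = m₂c₂ ln(T_f/T₂) = 269.09 × ln(733.25/714) = 7.159 J/K.
ΔS_total = -6.818 + 7.159 = 0.341 J/K.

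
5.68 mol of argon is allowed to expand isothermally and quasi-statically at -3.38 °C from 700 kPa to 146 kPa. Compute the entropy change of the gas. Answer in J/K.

ΔS_gas = 74 J/K

For an isothermal ideal gas ΔS_gas = nR ln(P₁/P₂) = 5.68 × 8.314 × ln(700/146) = 74 J/K.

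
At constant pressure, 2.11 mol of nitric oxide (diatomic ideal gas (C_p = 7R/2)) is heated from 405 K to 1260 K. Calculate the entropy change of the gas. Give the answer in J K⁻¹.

At constant pressure, ΔS = nC_p ln(T₂/T₁) with C_p = 7R/2 = 29.1 J mol⁻¹ K⁻¹.
ΔS = 2.11 × 29.1 × ln(1260/405) = 69.7 J/K.

ΔS = 69.7 J/K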